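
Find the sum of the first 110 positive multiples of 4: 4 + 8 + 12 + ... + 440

Factor out 4: = 4(1 + 2 + ... + 110) = 4 × n(n+1)/2
= 4 × 110×111/2
= 4 × 6105
= 24420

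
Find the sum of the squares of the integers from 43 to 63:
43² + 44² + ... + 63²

Use ∑_{k=1}^{n} k² = n(n+1)(2n+1)/6, then subtract the first 42 terms.
∑_{k=1}^{63} k² = 63×64×127/6 = 85344
∑_{k=1}^{42} k² = 42×43×85/6 = 25585
∑_{k=43}^{63} k² = 85344 - 25585 = 59759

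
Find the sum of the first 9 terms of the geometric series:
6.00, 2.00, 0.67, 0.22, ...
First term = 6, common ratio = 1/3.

Sₙ = a(1 - rⁿ) / (1 - r)
S_9 = 6(1 - (1/3)^9) / (1 - (1/3))
S_9 = 6(1 - (1/19683)) / (2/3)
S_9 = 19682/2187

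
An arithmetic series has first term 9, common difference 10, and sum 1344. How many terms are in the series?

Using S = n/2 × [2a + (n-1)d]
1344 = n/2 × [2(9) + (n-1)(10)]
1344 = n/2 × [18 + 10n - 10]
2688 = n × [8 + 10n]
10n² + (8)n - 2688 = 0
Discriminant: Δ = (8)² - 4(10)(-2688) = 64 + 107520 = 107584
√Δ = 328
n = [-(8) + √Δ] / (2·10) = (-8 + 328) / 20 = 320 / 20 = 16
(The negative root is discarded since n must be a positive integer.)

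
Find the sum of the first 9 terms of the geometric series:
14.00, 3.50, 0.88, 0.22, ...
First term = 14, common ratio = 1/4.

Sₙ = a(1 - rⁿ) / (1 - r)
S_9 = 14(1 - (1/4)^9) / (1 - (1/4))
S_9 = 14(1 - (1/262144)) / (3/4)
S_9 = 611667/32768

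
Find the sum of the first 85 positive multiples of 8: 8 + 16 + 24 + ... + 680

Factor out 8: = 8(1 + 2 + ... + 85) = 8 × n(n+1)/2
= 8 × 85×86/2
= 8 × 3655
= 29240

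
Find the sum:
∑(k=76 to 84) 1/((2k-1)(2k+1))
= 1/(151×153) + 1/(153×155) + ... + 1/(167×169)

Partial fractions: 1/((2k-1)(2k+1)) = (1/2)[1/(2k-1) - 1/(2k+1)]
The series telescopes:
= (1/2)[1/151 - 1/169]
= 9/25519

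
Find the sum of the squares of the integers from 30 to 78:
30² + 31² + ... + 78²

Use ∑_{k=1}^{n} k² = n(n+1)(2n+1)/6, then subtract the first 29 terms.
∑_{k=1}^{78} k² = 78×79×157/6 = 161239
∑_{k=1}^{29} k² = 29×30×59/6 = 8555
∑_{k=30}^{78} k² = 161239 - 8555 = 152684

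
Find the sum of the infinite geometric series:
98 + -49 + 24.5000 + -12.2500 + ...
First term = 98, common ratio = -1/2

For |r| < 1, S = a / (1 - r)
S = 98 / (1 - (-1/2))
S = 98 / (3/2)
S = 196/3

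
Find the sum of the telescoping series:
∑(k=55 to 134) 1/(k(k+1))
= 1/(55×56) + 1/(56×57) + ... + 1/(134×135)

Partial fractions: 1/(k(k+1)) = 1/k - 1/(k+1)
The series telescopes:
= (1/55 - 1/56) + (1/56 - 1/57) + ... + (1/134 - 1/135)
= 1/55 - 1/135
= 16/1485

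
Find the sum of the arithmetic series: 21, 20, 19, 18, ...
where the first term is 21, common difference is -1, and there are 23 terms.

Sₙ = n/2 × (first + last)
Last term = a + (n-1)d = 21 + (23-1)×(-1) = -1
S_23 = 23/2 × (21 + (-1))
S_23 = 23/2 × 20 = 230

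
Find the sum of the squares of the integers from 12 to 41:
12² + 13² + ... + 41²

Use ∑_{k=1}^{n} k² = n(n+1)(2n+1)/6, then subtract the first 11 terms.
∑_{k=1}^{41} k² = 41×42×83/6 = 23821
∑_{k=1}^{11} k² = 11×12×23/6 = 506
∑_{k=12}^{41} k² = 23821 - 506 = 23315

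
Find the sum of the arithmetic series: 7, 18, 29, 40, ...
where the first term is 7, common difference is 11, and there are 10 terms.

Sₙ = n/2 × (first + last)
Last term = a + (n-1)d = 7 + (10-1)×11 = 106
S_10 = 10/2 × (7 + 106)
S_10 = 10/2 × 113 = 565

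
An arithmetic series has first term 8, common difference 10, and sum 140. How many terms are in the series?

Using S = n/2 × [2a + (n-1)d]
140 = n/2 × [2(8) + (n-1)(10)]
140 = n/2 × [16 + 10n - 10]
280 = n × [6 + 10n]
10n² + (6)n - 280 = 0
Discriminant: Δ = (6)² - 4(10)(-280) = 36 + 11200 = 11236
√Δ = 106
n = [-(6) + √Δ] / (2·10) = (-6 + 106) / 20 = 100 / 20 = 5
(The negative root is discarded since n must be a positive integer.)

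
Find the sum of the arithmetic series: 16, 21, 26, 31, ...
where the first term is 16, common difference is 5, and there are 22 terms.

Sₙ = n/2 × (first + last)
Last term = a + (n-1)d = 16 + (22-1)×5 = 121
S_22 = 22/2 × (16 + 121)
S_22 = 22/2 × 137 = 1507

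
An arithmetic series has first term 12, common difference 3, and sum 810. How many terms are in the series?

Using S = n/2 × [2a + (n-1)d]
810 = n/2 × [2(12) + (n-1)(3)]
810 = n/2 × [24 + 3n - 3]
1620 = n × [21 + 3n]
3n² + (21)n - 1620 = 0
Discriminant: Δ = (21)² - 4(3)(-1620) = 441 + 19440 = 19881
√Δ = 141
n = [-(21) + √Δ] / (2·3) = (-21 + 141) / 6 = 120 / 6 = 20
(The negative root is discarded since n must be a positive integer.)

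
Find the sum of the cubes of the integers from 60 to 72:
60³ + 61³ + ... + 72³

Use ∑_{k=1}^{n} k³ = [n(n+1)/2]², then subtract the first 59 terms.
∑_{k=1}^{72} k³ = [72×73/2]² = 2628² = 6906384
∑_{k=1}^{59} k³ = [59×60/2]² = 1770² = 3132900
∑_{k=60}^{72} k³ = 6906384 - 3132900 = 3773484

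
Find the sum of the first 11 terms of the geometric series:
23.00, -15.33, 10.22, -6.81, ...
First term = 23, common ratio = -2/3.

Sₙ = a(1 - rⁿ) / (1 - r)
S_11 = 23(1 - (-2/3)^11) / (1 - (-2/3))
S_11 = 23(1 - (-2048/177147)) / (5/3)
S_11 = 824297/59049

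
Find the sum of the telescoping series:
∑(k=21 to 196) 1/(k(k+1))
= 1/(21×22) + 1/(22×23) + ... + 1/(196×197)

Partial fractions: 1/(k(k+1)) = 1/k - 1/(k+1)
The series telescopes:
= (1/21 - 1/22) + (1/22 - 1/23) + ... + (1/196 - 1/197)
= 1/21 - 1/197
= 176/4137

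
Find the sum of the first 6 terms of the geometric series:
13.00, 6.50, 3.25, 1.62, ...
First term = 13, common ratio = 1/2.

Sₙ = a(1 - rⁿ) / (1 - r)
S_6 = 13(1 - (1/2)^6) / (1 - (1/2))
S_6 = 13(1 - (1/64)) / (1/2)
S_6 = 819/32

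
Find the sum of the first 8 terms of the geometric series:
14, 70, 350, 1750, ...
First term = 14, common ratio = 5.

Sₙ = a(1 - rⁿ) / (1 - r)
S_8 = 14(1 - 5^8) / (1 - 5)
S_8 = 14(1 - 390625) / (-4)
S_8 = 1367184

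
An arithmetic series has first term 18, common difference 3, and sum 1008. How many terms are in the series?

Using S = n/2 × [2a + (n-1)d]
1008 = n/2 × [2(18) + (n-1)(3)]
1008 = n/2 × [36 + 3n - 3]
2016 = n × [33 + 3n]
3n² + (33)n - 2016 = 0
Discriminant: Δ = (33)² - 4(3)(-2016) = 1089 + 24192 = 25281
√Δ = 159
n = [-(33) + √Δ] / (2·3) = (-33 + 159) / 6 = 126 / 6 = 21
(The negative root is discarded since n must be a positive integer.)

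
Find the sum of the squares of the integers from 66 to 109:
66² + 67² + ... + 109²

Use ∑_{k=1}^{n} k² = n(n+1)(2n+1)/6, then subtract the first 65 terms.
∑_{k=1}^{109} k² = 109×110×219/6 = 437635
∑_{k=1}^{65} k² = 65×66×131/6 = 93665
∑_{k=66}^{109} k² = 437635 - 93665 = 343970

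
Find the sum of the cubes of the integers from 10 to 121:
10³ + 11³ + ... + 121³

Use ∑_{k=1}^{n} k³ = [n(n+1)/2]², then subtract the first 9 terms.
∑_{k=1}^{121} k³ = [121×122/2]² = 7381² = 54479161
∑_{k=1}^{9} k³ = [9×10/2]² = 45² = 2025
∑_{k=10}^{121} k³ = 54479161 - 2025 = 54477136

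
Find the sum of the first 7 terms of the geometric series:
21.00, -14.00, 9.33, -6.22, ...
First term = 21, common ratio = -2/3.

Sₙ = a(1 - rⁿ) / (1 - r)
S_7 = 21(1 - (-2/3)^7) / (1 - (-2/3))
S_7 = 21(1 - (-128/2187)) / (5/3)
S_7 = 3241/243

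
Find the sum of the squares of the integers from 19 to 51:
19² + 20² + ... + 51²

Use ∑_{k=1}^{n} k² = n(n+1)(2n+1)/6, then subtract the first 18 terms.
∑_{k=1}^{51} k² = 51×52×103/6 = 45526
∑_{k=1}^{18} k² = 18×19×37/6 = 2109
∑_{k=19}^{51} k² = 45526 - 2109 = 43417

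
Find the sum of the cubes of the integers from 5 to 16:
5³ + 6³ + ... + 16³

Use ∑_{k=1}^{n} k³ = [n(n+1)/2]², then subtract the first 4 terms.
∑_{k=1}^{16} k³ = [16×17/2]² = 136² = 18496
∑_{k=1}^{4} k³ = [4×5/2]² = 10² = 100
∑_{k=5}^{16} k³ = 18496 - 100 = 18396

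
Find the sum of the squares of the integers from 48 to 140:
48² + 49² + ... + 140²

Use ∑_{k=1}^{n} k² = n(n+1)(2n+1)/6, then subtract the first 47 terms.
∑_{k=1}^{140} k² = 140×141×281/6 = 924490
∑_{k=1}^{47} k² = 47×48×95/6 = 35720
∑_{k=48}^{140} k² = 924490 - 35720 = 888770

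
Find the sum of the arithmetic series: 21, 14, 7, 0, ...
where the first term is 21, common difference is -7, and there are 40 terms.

Sₙ = n/2 × (first + last)
Last term = a + (n-1)d = 21 + (40-1)×(-7) = -252
S_40 = 40/2 × (21 + (-252))
S_40 = 40/2 × (-231) = -4620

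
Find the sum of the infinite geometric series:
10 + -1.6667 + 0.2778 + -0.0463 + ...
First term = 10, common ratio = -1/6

For |r| < 1, S = a / (1 - r)
S = 10 / (1 - (-1/6))
S = 10 / (7/6)
S = 60/7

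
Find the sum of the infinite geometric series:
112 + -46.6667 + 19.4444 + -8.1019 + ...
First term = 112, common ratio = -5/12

For |r| < 1, S = a / (1 - r)
S = 112 / (1 - (-5/12))
S = 112 / (17/12)
S = 1344/17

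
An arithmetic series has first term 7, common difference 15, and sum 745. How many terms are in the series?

Using S = n/2 × [2a + (n-1)d]
745 = n/2 × [2(7) + (n-1)(15)]
745 = n/2 × [14 + 15n - 15]
1490 = n × [-1 + 15n]
15n² + (-1)n - 1490 = 0
Discriminant: Δ = (-1)² - 4(15)(-1490) = 1 + 89400 = 89401
√Δ = 299
n = [-(-1) + √Δ] / (2·15) = (1 + 299) / 30 = 300 / 30 = 10
(The negative root is discarded since n must be a positive integer.)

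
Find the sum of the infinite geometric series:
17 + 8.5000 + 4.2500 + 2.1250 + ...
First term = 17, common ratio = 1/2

For |r| < 1, S = a / (1 - r)
S = 17 / (1 - (1/2))
S = 17 / (1/2)
S = 34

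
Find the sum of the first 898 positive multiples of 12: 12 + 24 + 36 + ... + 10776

Factor out 12: = 12(1 + 2 + ... + 898) = 12 × n(n+1)/2
= 12 × 898×899/2
= 12 × 403651
= 4843812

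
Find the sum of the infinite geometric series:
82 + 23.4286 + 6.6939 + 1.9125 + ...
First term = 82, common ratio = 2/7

For |r| < 1, S = a / (1 - r)
S = 82 / (1 - (2/7))
S = 82 / (5/7)
S = 574/5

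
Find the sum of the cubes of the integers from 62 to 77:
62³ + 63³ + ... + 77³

Use ∑_{k=1}^{n} k³ = [n(n+1)/2]², then subtract the first 61 terms.
∑_{k=1}^{77} k³ = [77×78/2]² = 3003² = 9018009
∑_{k=1}^{61} k³ = [61×62/2]² = 1891² = 3575881
∑_{k=62}^{77} k³ = 9018009 - 3575881 = 5442128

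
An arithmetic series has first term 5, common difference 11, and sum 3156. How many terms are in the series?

Using S = n/2 × [2a + (n-1)d]
3156 = n/2 × [2(5) + (n-1)(11)]
3156 = n/2 × [10 + 11n - 11]
6312 = n × [-1 + 11n]
11n² + (-1)n - 6312 = 0
Discriminant: Δ = (-1)² - 4(11)(-6312) = 1 + 277728 = 277729
√Δ = 527
n = [-(-1) + √Δ] / (2·11) = (1 + 527) / 22 = 528 / 22 = 24
(The negative root is discarded since n must be a positive integer.)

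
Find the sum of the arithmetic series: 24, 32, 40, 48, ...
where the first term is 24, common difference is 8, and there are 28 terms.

Sₙ = n/2 × (first + last)
Last term = a + (n-1)d = 24 + (28-1)×8 = 240
S_28 = 28/2 × (24 + 240)
S_28 = 28/2 × 264 = 3696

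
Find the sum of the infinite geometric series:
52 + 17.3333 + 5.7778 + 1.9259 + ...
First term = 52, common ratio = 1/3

For |r| < 1, S = a / (1 - r)
S = 52 / (1 - (1/3))
S = 52 / (2/3)
S = 78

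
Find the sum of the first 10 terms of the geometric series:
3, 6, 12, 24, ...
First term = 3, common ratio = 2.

Sₙ = a(1 - rⁿ) / (1 - r)
S_10 = 3(1 - 2^10) / (1 - 2)
S_10 = 3(1 - 1024) / (-1)
S_10 = 3069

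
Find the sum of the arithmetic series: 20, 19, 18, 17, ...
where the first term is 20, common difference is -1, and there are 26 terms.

Sₙ = n/2 × (first + last)
Last term = a + (n-1)d = 20 + (26-1)×(-1) = -5
S_26 = 26/2 × (20 + (-5))
S_26 = 26/2 × 15 = 195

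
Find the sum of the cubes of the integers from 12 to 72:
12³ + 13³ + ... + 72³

Use ∑_{k=1}^{n} k³ = [n(n+1)/2]², then subtract the first 11 terms.
∑_{k=1}^{72} k³ = [72×73/2]² = 2628² = 6906384
∑_{k=1}^{11} k³ = [11×12/2]² = 66² = 4356
∑_{k=12}^{72} k³ = 6906384 - 4356 = 6902028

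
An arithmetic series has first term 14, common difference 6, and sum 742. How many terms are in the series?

Using S = n/2 × [2a + (n-1)d]
742 = n/2 × [2(14) + (n-1)(6)]
742 = n/2 × [28 + 6n - 6]
1484 = n × [22 + 6n]
6n² + (22)n - 1484 = 0
Discriminant: Δ = (22)² - 4(6)(-1484) = 484 + 35616 = 36100
√Δ = 190
n = [-(22) + √Δ] / (2·6) = (-22 + 190) / 12 = 168 / 12 = 14
(The negative root is discarded since n must be a positive integer.)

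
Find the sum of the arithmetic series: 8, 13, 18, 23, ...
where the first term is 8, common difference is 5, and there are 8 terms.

Sₙ = n/2 × (first + last)
Last term = a + (n-1)d = 8 + (8-1)×5 = 43
S_8 = 8/2 × (8 + 43)
S_8 = 8/2 × 51 = 204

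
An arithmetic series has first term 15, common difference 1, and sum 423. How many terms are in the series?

Using S = n/2 × [2a + (n-1)d]
423 = n/2 × [2(15) + (n-1)(1)]
423 = n/2 × [30 + 1n - 1]
846 = n × [29 + 1n]
1n² + (29)n - 846 = 0
Discriminant: Δ = (29)² - 4(1)(-846) = 841 + 3384 = 4225
√Δ = 65
n = [-(29) + √Δ] / (2·1) = (-29 + 65) / 2 = 36 / 2 = 18
(The negative root is discarded since n must be a positive integer.)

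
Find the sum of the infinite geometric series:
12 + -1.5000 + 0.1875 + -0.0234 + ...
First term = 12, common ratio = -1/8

For |r| < 1, S = a / (1 - r)
S = 12 / (1 - (-1/8))
S = 12 / (9/8)
S = 32/3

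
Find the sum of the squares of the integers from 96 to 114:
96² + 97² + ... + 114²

Use ∑_{k=1}^{n} k² = n(n+1)(2n+1)/6, then subtract the first 95 terms.
∑_{k=1}^{114} k² = 114×115×229/6 = 500365
∑_{k=1}^{95} k² = 95×96×191/6 = 290320
∑_{k=96}^{114} k² = 500365 - 290320 = 210045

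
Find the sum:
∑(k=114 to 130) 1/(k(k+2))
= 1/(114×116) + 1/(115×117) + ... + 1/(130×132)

Partial fractions: 1/(k(k+2)) = (1/2)[1/k - 1/(k+2)]
Telescoping leaves the first two and last two terms:
= (1/2)[1/114 + 1/115 - 1/131 - 1/132]
= 28441/25188680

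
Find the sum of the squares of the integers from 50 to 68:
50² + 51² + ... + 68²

Use ∑_{k=1}^{n} k² = n(n+1)(2n+1)/6, then subtract the first 49 terms.
∑_{k=1}^{68} k² = 68×69×137/6 = 107134
∑_{k=1}^{49} k² = 49×50×99/6 = 40425
∑_{k=50}^{68} k² = 107134 - 40425 = 66709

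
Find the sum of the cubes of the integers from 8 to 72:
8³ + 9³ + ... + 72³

Use ∑_{k=1}^{n} k³ = [n(n+1)/2]², then subtract the first 7 terms.
∑_{k=1}^{72} k³ = [72×73/2]² = 2628² = 6906384
∑_{k=1}^{7} k³ = [7×8/2]² = 28² = 784
∑_{k=8}^{72} k³ = 6906384 - 784 = 6905600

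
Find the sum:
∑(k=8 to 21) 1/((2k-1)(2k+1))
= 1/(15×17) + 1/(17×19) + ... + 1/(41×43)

Partial fractions: 1/((2k-1)(2k+1)) = (1/2)[1/(2k-1) - 1/(2k+1)]
The series telescopes:
= (1/2)[1/15 - 1/43]
= 14/645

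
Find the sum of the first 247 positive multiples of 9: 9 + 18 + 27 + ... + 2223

Factor out 9: = 9(1 + 2 + ... + 247) = 9 × n(n+1)/2
= 9 × 247×248/2
= 9 × 30628
= 275652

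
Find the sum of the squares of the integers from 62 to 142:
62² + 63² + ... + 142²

Use ∑_{k=1}^{n} k² = n(n+1)(2n+1)/6, then subtract the first 61 terms.
∑_{k=1}^{142} k² = 142×143×285/6 = 964535
∑_{k=1}^{61} k² = 61×62×123/6 = 77531
∑_{k=62}^{142} k² = 964535 - 77531 = 887004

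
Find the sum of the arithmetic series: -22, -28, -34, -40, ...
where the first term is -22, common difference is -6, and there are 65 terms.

Sₙ = n/2 × (first + last)
Last term = a + (n-1)d = -22 + (65-1)×(-6) = -406
S_65 = 65/2 × (-22 + (-406))
S_65 = 65/2 × (-428) = -13910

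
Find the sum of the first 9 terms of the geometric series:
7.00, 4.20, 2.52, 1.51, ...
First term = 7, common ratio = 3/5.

Sₙ = a(1 - rⁿ) / (1 - r)
S_9 = 7(1 - (3/5)^9) / (1 - (3/5))
S_9 = 7(1 - (19683/1953125)) / (2/5)
S_9 = 6767047/390625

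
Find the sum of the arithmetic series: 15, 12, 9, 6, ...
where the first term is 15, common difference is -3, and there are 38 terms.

Sₙ = n/2 × (first + last)
Last term = a + (n-1)d = 15 + (38-1)×(-3) = -96
S_38 = 38/2 × (15 + (-96))
S_38 = 38/2 × (-81) = -1539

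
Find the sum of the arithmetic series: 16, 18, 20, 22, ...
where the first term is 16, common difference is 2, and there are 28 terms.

Sₙ = n/2 × (first + last)
Last term = a + (n-1)d = 16 + (28-1)×2 = 70
S_28 = 28/2 × (16 + 70)
S_28 = 28/2 × 86 = 1204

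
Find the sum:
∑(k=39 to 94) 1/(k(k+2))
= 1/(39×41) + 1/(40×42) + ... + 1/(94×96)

Partial fractions: 1/(k(k+2)) = (1/2)[1/k - 1/(k+2)]
Telescoping leaves the first two and last two terms:
= (1/2)[1/39 + 1/40 - 1/95 - 1/96]
= 3521/237120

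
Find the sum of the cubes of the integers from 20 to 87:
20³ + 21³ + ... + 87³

Use ∑_{k=1}^{n} k³ = [n(n+1)/2]², then subtract the first 19 terms.
∑_{k=1}^{87} k³ = [87×88/2]² = 3828² = 14653584
∑_{k=1}^{19} k³ = [19×20/2]² = 190² = 36100
∑_{k=20}^{87} k³ = 14653584 - 36100 = 14617484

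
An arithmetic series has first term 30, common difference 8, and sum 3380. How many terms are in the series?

Using S = n/2 × [2a + (n-1)d]
3380 = n/2 × [2(30) + (n-1)(8)]
3380 = n/2 × [60 + 8n - 8]
6760 = n × [52 + 8n]
8n² + (52)n - 6760 = 0
Discriminant: Δ = (52)² - 4(8)(-6760) = 2704 + 216320 = 219024
√Δ = 468
n = [-(52) + √Δ] / (2·8) = (-52 + 468) / 16 = 416 / 16 = 26
(The negative root is discarded since n must be a positive integer.)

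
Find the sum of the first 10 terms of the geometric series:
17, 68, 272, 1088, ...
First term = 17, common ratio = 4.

Sₙ = a(1 - rⁿ) / (1 - r)
S_10 = 17(1 - 4^10) / (1 - 4)
S_10 = 17(1 - 1048576) / (-3)
S_10 = 5941925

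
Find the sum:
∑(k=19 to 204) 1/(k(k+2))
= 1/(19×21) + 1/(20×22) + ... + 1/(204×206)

Partial fractions: 1/(k(k+2)) = (1/2)[1/k - 1/(k+2)]
Telescoping leaves the first two and last two terms:
= (1/2)[1/19 + 1/20 - 1/205 - 1/206]
= 149079/3209480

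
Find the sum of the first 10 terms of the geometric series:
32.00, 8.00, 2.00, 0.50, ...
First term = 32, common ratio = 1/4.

Sₙ = a(1 - rⁿ) / (1 - r)
S_10 = 32(1 - (1/4)^10) / (1 - (1/4))
S_10 = 32(1 - (1/1048576)) / (3/4)
S_10 = 349525/8192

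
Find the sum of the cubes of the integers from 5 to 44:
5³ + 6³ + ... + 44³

Use ∑_{k=1}^{n} k³ = [n(n+1)/2]², then subtract the first 4 terms.
∑_{k=1}^{44} k³ = [44×45/2]² = 990² = 980100
∑_{k=1}^{4} k³ = [4×5/2]² = 10² = 100
∑_{k=5}^{44} k³ = 980100 - 100 = 980000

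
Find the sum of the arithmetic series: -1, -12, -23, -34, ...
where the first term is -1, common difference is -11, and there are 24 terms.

Sₙ = n/2 × (first + last)
Last term = a + (n-1)d = -1 + (24-1)×(-11) = -254
S_24 = 24/2 × (-1 + (-254))
S_24 = 24/2 × (-255) = -3060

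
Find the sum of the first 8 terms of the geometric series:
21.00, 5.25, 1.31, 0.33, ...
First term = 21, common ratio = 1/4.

Sₙ = a(1 - rⁿ) / (1 - r)
S_8 = 21(1 - (1/4)^8) / (1 - (1/4))
S_8 = 21(1 - (1/65536)) / (3/4)
S_8 = 458745/16384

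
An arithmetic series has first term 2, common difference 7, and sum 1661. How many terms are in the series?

Using S = n/2 × [2a + (n-1)d]
1661 = n/2 × [2(2) + (n-1)(7)]
1661 = n/2 × [4 + 7n - 7]
3322 = n × [-3 + 7n]
7n² + (-3)n - 3322 = 0
Discriminant: Δ = (-3)² - 4(7)(-3322) = 9 + 93016 = 93025
√Δ = 305
n = [-(-3) + √Δ] / (2·7) = (3 + 305) / 14 = 308 / 14 = 22
(The negative root is discarded since n must be a positive integer.)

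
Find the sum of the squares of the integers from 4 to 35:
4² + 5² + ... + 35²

Use ∑_{k=1}^{n} k² = n(n+1)(2n+1)/6, then subtract the first 3 terms.
∑_{k=1}^{35} k² = 35×36×71/6 = 14910
∑_{k=1}^{3} k² = 3×4×7/6 = 14
∑_{k=4}^{35} k² = 14910 - 14 = 14896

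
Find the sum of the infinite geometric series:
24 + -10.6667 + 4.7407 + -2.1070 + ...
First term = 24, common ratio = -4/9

For |r| < 1, S = a / (1 - r)
S = 24 / (1 - (-4/9))
S = 24 / (13/9)
S = 216/13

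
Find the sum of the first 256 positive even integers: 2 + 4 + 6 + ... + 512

Sum of first n even numbers = n(n+1)
= 256×257
= 65792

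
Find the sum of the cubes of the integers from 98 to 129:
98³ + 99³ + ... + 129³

Use ∑_{k=1}^{n} k³ = [n(n+1)/2]², then subtract the first 97 terms.
∑_{k=1}^{129} k³ = [129×130/2]² = 8385² = 70308225
∑_{k=1}^{97} k³ = [97×98/2]² = 4753² = 22591009
∑_{k=98}^{129} k³ = 70308225 - 22591009 = 47717216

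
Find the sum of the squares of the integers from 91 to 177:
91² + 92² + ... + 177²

Use ∑_{k=1}^{n} k² = n(n+1)(2n+1)/6, then subtract the first 90 terms.
∑_{k=1}^{177} k² = 177×178×355/6 = 1864105
∑_{k=1}^{90} k² = 90×91×181/6 = 247065
∑_{k=91}^{177} k² = 1864105 - 247065 = 1617040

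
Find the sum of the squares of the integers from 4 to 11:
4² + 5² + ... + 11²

Use ∑_{k=1}^{n} k² = n(n+1)(2n+1)/6, then subtract the first 3 terms.
∑_{k=1}^{11} k² = 11×12×23/6 = 506
∑_{k=1}^{3} k² = 3×4×7/6 = 14
∑_{k=4}^{11} k² = 506 - 14 = 492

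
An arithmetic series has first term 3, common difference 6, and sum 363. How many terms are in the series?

Using S = n/2 × [2a + (n-1)d]
363 = n/2 × [2(3) + (n-1)(6)]
363 = n/2 × [6 + 6n - 6]
726 = n × [0 + 6n]
6n² + (0)n - 726 = 0
Discriminant: Δ = (0)² - 4(6)(-726) = 0 + 17424 = 17424
√Δ = 132
n = [-(0) + √Δ] / (2·6) = (0 + 132) / 12 = 132 / 12 = 11
(The negative root is discarded since n must be a positive integer.)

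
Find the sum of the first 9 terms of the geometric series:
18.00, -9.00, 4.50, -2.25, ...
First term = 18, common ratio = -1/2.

Sₙ = a(1 - rⁿ) / (1 - r)
S_9 = 18(1 - (-1/2)^9) / (1 - (-1/2))
S_9 = 18(1 - (-1/512)) / (3/2)
S_9 = 1539/128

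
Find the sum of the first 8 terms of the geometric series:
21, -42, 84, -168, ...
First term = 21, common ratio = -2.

Sₙ = a(1 - rⁿ) / (1 - r)
S_8 = 21(1 - (-2)^8) / (1 - (-2))
S_8 = 21(1 - 256) / (3)
S_8 = -1785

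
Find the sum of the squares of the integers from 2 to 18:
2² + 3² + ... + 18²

Use ∑_{k=1}^{n} k² = n(n+1)(2n+1)/6, then subtract the first 1 terms.
∑_{k=1}^{18} k² = 18×19×37/6 = 2109
∑_{k=1}^{1} k² = 1×2×3/6 = 1
∑_{k=2}^{18} k² = 2109 - 1 = 2108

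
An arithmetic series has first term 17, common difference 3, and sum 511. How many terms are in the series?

Using S = n/2 × [2a + (n-1)d]
511 = n/2 × [2(17) + (n-1)(3)]
511 = n/2 × [34 + 3n - 3]
1022 = n × [31 + 3n]
3n² + (31)n - 1022 = 0
Discriminant: Δ = (31)² - 4(3)(-1022) = 961 + 12264 = 13225
√Δ = 115
n = [-(31) + √Δ] / (2·3) = (-31 + 115) / 6 = 84 / 6 = 14
(The negative root is discarded since n must be a positive integer.)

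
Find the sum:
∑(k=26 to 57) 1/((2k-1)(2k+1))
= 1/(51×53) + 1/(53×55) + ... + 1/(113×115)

Partial fractions: 1/((2k-1)(2k+1)) = (1/2)[1/(2k-1) - 1/(2k+1)]
The series telescopes:
= (1/2)[1/51 - 1/115]
= 32/5865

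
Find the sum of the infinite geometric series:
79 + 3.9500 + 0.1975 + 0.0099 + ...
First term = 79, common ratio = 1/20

For |r| < 1, S = a / (1 - r)
S = 79 / (1 - (1/20))
S = 79 / (19/20)
S = 1580/19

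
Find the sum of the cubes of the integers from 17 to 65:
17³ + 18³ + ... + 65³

Use ∑_{k=1}^{n} k³ = [n(n+1)/2]², then subtract the first 16 terms.
∑_{k=1}^{65} k³ = [65×66/2]² = 2145² = 4601025
∑_{k=1}^{16} k³ = [16×17/2]² = 136² = 18496
∑_{k=17}^{65} k³ = 4601025 - 18496 = 4582529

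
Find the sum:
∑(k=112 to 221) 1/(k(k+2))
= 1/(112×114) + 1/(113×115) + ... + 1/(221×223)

Partial fractions: 1/(k(k+2)) = (1/2)[1/k - 1/(k+2)]
Telescoping leaves the first two and last two terms:
= (1/2)[1/112 + 1/113 - 1/222 - 1/223]
= 2753465/626547936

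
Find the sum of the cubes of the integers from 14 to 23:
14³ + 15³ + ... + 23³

Use ∑_{k=1}^{n} k³ = [n(n+1)/2]², then subtract the first 13 terms.
∑_{k=1}^{23} k³ = [23×24/2]² = 276² = 76176
∑_{k=1}^{13} k³ = [13×14/2]² = 91² = 8281
∑_{k=14}^{23} k³ = 76176 - 8281 = 67895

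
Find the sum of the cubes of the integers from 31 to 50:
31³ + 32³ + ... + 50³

Use ∑_{k=1}^{n} k³ = [n(n+1)/2]², then subtract the first 30 terms.
∑_{k=1}^{50} k³ = [50×51/2]² = 1275² = 1625625
∑_{k=1}^{30} k³ = [30×31/2]² = 465² = 216225
∑_{k=31}^{50} k³ = 1625625 - 216225 = 1409400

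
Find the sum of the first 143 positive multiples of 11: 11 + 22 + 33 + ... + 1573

Factor out 11: = 11(1 + 2 + ... + 143) = 11 × n(n+1)/2
= 11 × 143×144/2
= 11 × 10296
= 113256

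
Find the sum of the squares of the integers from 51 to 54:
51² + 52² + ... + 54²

Use ∑_{k=1}^{n} k² = n(n+1)(2n+1)/6, then subtract the first 50 terms.
∑_{k=1}^{54} k² = 54×55×109/6 = 53955
∑_{k=1}^{50} k² = 50×51×101/6 = 42925
∑_{k=51}^{54} k² = 53955 - 42925 = 11030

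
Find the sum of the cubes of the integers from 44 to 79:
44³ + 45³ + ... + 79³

Use ∑_{k=1}^{n} k³ = [n(n+1)/2]², then subtract the first 43 terms.
∑_{k=1}^{79} k³ = [79×80/2]² = 3160² = 9985600
∑_{k=1}^{43} k³ = [43×44/2]² = 946² = 894916
∑_{k=44}^{79} k³ = 9985600 - 894916 = 9090684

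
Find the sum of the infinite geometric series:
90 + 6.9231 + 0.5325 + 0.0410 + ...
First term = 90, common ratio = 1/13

For |r| < 1, S = a / (1 - r)
S = 90 / (1 - (1/13))
S = 90 / (12/13)
S = 195/2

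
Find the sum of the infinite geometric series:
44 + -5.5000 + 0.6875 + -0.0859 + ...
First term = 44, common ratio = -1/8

For |r| < 1, S = a / (1 - r)
S = 44 / (1 - (-1/8))
S = 44 / (9/8)
S = 352/9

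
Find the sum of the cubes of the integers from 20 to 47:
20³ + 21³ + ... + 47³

Use ∑_{k=1}^{n} k³ = [n(n+1)/2]², then subtract the first 19 terms.
∑_{k=1}^{47} k³ = [47×48/2]² = 1128² = 1272384
∑_{k=1}^{19} k³ = [19×20/2]² = 190² = 36100
∑_{k=20}^{47} k³ = 1272384 - 36100 = 1236284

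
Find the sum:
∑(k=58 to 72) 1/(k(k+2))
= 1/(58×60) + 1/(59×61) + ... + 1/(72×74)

Partial fractions: 1/(k(k+2)) = (1/2)[1/k - 1/(k+2)]
Telescoping leaves the first two and last two terms:
= (1/2)[1/58 + 1/59 - 1/73 - 1/74]
= 16125/4621411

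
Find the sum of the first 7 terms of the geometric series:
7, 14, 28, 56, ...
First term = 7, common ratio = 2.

Sₙ = a(1 - rⁿ) / (1 - r)
S_7 = 7(1 - 2^7) / (1 - 2)
S_7 = 7(1 - 128) / (-1)
S_7 = 889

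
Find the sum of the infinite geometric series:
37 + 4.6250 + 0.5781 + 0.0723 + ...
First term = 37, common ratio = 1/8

For |r| < 1, S = a / (1 - r)
S = 37 / (1 - (1/8))
S = 37 / (7/8)
S = 296/7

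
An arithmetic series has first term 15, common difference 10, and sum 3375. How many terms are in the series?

Using S = n/2 × [2a + (n-1)d]
3375 = n/2 × [2(15) + (n-1)(10)]
3375 = n/2 × [30 + 10n - 10]
6750 = n × [20 + 10n]
10n² + (20)n - 6750 = 0
Discriminant: Δ = (20)² - 4(10)(-6750) = 400 + 270000 = 270400
√Δ = 520
n = [-(20) + √Δ] / (2·10) = (-20 + 520) / 20 = 500 / 20 = 25
(The negative root is discarded since n must be a positive integer.)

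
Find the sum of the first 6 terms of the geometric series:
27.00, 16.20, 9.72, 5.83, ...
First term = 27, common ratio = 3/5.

Sₙ = a(1 - rⁿ) / (1 - r)
S_6 = 27(1 - (3/5)^6) / (1 - (3/5))
S_6 = 27(1 - (729/15625)) / (2/5)
S_6 = 201096/3125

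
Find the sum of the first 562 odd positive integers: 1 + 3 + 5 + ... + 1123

Sum of first n odd numbers = n²
= 562²
= 315844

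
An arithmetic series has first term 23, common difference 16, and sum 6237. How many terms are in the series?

Using S = n/2 × [2a + (n-1)d]
6237 = n/2 × [2(23) + (n-1)(16)]
6237 = n/2 × [46 + 16n - 16]
12474 = n × [30 + 16n]
16n² + (30)n - 12474 = 0
Discriminant: Δ = (30)² - 4(16)(-12474) = 900 + 798336 = 799236
√Δ = 894
n = [-(30) + √Δ] / (2·16) = (-30 + 894) / 32 = 864 / 32 = 27
(The negative root is discarded since n must be a positive integer.)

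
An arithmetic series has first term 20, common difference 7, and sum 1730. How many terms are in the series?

Using S = n/2 × [2a + (n-1)d]
1730 = n/2 × [2(20) + (n-1)(7)]
1730 = n/2 × [40 + 7n - 7]
3460 = n × [33 + 7n]
7n² + (33)n - 3460 = 0
Discriminant: Δ = (33)² - 4(7)(-3460) = 1089 + 96880 = 97969
√Δ = 313
n = [-(33) + √Δ] / (2·7) = (-33 + 313) / 14 = 280 / 14 = 20
(The negative root is discarded since n must be a positive integer.)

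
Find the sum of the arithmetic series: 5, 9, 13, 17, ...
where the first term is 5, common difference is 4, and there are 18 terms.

Sₙ = n/2 × (first + last)
Last term = a + (n-1)d = 5 + (18-1)×4 = 73
S_18 = 18/2 × (5 + 73)
S_18 = 18/2 × 78 = 702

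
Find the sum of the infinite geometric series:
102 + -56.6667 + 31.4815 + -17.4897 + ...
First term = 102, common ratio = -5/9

For |r| < 1, S = a / (1 - r)
S = 102 / (1 - (-5/9))
S = 102 / (14/9)
S = 459/7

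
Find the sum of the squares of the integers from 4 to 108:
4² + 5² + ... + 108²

Use ∑_{k=1}^{n} k² = n(n+1)(2n+1)/6, then subtract the first 3 terms.
∑_{k=1}^{108} k² = 108×109×217/6 = 425754
∑_{k=1}^{3} k² = 3×4×7/6 = 14
∑_{k=4}^{108} k² = 425754 - 14 = 425740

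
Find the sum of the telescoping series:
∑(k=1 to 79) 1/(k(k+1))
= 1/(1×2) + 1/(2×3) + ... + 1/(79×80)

Partial fractions: 1/(k(k+1)) = 1/k - 1/(k+1)
The series telescopes:
= (1/1 - 1/2) + (1/2 - 1/3) + ... + (1/79 - 1/80)
= 1/1 - 1/80
= 79/80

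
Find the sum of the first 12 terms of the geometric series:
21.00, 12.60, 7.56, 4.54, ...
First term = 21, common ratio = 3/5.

Sₙ = a(1 - rⁿ) / (1 - r)
S_12 = 21(1 - (3/5)^12) / (1 - (3/5))
S_12 = 21(1 - (531441/244140625)) / (2/5)
S_12 = 2557896432/48828125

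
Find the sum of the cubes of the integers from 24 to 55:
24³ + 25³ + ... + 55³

Use ∑_{k=1}^{n} k³ = [n(n+1)/2]², then subtract the first 23 terms.
∑_{k=1}^{55} k³ = [55×56/2]² = 1540² = 2371600
∑_{k=1}^{23} k³ = [23×24/2]² = 276² = 76176
∑_{k=24}^{55} k³ = 2371600 - 76176 = 2295424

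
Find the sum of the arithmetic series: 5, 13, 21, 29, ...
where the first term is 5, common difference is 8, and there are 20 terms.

Sₙ = n/2 × (first + last)
Last term = a + (n-1)d = 5 + (20-1)×8 = 157
S_20 = 20/2 × (5 + 157)
S_20 = 20/2 × 162 = 1620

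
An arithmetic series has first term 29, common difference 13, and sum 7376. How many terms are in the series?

Using S = n/2 × [2a + (n-1)d]
7376 = n/2 × [2(29) + (n-1)(13)]
7376 = n/2 × [58 + 13n - 13]
14752 = n × [45 + 13n]
13n² + (45)n - 14752 = 0
Discriminant: Δ = (45)² - 4(13)(-14752) = 2025 + 767104 = 769129
√Δ = 877
n = [-(45) + √Δ] / (2·13) = (-45 + 877) / 26 = 832 / 26 = 32
(The negative root is discarded since n must be a positive integer.)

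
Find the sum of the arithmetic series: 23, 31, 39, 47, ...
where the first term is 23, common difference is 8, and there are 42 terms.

Sₙ = n/2 × (first + last)
Last term = a + (n-1)d = 23 + (42-1)×8 = 351
S_42 = 42/2 × (23 + 351)
S_42 = 42/2 × 374 = 7854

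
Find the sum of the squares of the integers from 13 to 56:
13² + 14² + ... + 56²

Use ∑_{k=1}^{n} k² = n(n+1)(2n+1)/6, then subtract the first 12 terms.
∑_{k=1}^{56} k² = 56×57×113/6 = 60116
∑_{k=1}^{12} k² = 12×13×25/6 = 650
∑_{k=13}^{56} k² = 60116 - 650 = 59466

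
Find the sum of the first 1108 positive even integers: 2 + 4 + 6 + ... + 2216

Sum of first n even numbers = n(n+1)
= 1108×1109
= 1228772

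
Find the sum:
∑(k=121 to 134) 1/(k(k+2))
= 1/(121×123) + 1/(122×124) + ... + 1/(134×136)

Partial fractions: 1/(k(k+2)) = (1/2)[1/k - 1/(k+2)]
Telescoping leaves the first two and last two terms:
= (1/2)[1/121 + 1/122 - 1/135 - 1/136]
= 230489/271030320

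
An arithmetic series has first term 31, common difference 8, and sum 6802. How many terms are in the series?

Using S = n/2 × [2a + (n-1)d]
6802 = n/2 × [2(31) + (n-1)(8)]
6802 = n/2 × [62 + 8n - 8]
13604 = n × [54 + 8n]
8n² + (54)n - 13604 = 0
Discriminant: Δ = (54)² - 4(8)(-13604) = 2916 + 435328 = 438244
√Δ = 662
n = [-(54) + √Δ] / (2·8) = (-54 + 662) / 16 = 608 / 16 = 38
(The negative root is discarded since n must be a positive integer.)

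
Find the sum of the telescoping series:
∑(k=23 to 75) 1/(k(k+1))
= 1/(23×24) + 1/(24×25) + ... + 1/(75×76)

Partial fractions: 1/(k(k+1)) = 1/k - 1/(k+1)
The series telescopes:
= (1/23 - 1/24) + (1/24 - 1/25) + ... + (1/75 - 1/76)
= 1/23 - 1/76
= 53/1748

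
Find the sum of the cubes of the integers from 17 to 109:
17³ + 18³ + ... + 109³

Use ∑_{k=1}^{n} k³ = [n(n+1)/2]², then subtract the first 16 terms.
∑_{k=1}^{109} k³ = [109×110/2]² = 5995² = 35940025
∑_{k=1}^{16} k³ = [16×17/2]² = 136² = 18496
∑_{k=17}^{109} k³ = 35940025 - 18496 = 35921529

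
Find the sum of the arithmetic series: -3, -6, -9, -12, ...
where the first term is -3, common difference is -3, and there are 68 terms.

Sₙ = n/2 × (first + last)
Last term = a + (n-1)d = -3 + (68-1)×(-3) = -204
S_68 = 68/2 × (-3 + (-204))
S_68 = 68/2 × (-207) = -7038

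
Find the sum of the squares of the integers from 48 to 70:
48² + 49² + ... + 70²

Use ∑_{k=1}^{n} k² = n(n+1)(2n+1)/6, then subtract the first 47 terms.
∑_{k=1}^{70} k² = 70×71×141/6 = 116795
∑_{k=1}^{47} k² = 47×48×95/6 = 35720
∑_{k=48}^{70} k² = 116795 - 35720 = 81075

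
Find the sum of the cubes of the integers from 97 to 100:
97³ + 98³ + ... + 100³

Use ∑_{k=1}^{n} k³ = [n(n+1)/2]², then subtract the first 96 terms.
∑_{k=1}^{100} k³ = [100×101/2]² = 5050² = 25502500
∑_{k=1}^{96} k³ = [96×97/2]² = 4656² = 21678336
∑_{k=97}^{100} k³ = 25502500 - 21678336 = 3824164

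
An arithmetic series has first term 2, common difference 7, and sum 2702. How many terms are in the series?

Using S = n/2 × [2a + (n-1)d]
2702 = n/2 × [2(2) + (n-1)(7)]
2702 = n/2 × [4 + 7n - 7]
5404 = n × [-3 + 7n]
7n² + (-3)n - 5404 = 0
Discriminant: Δ = (-3)² - 4(7)(-5404) = 9 + 151312 = 151321
√Δ = 389
n = [-(-3) + √Δ] / (2·7) = (3 + 389) / 14 = 392 / 14 = 28
(The negative root is discarded since n must be a positive integer.)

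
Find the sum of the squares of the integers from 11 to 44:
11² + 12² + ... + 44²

Use ∑_{k=1}^{n} k² = n(n+1)(2n+1)/6, then subtract the first 10 terms.
∑_{k=1}^{44} k² = 44×45×89/6 = 29370
∑_{k=1}^{10} k² = 10×11×21/6 = 385
∑_{k=11}^{44} k² = 29370 - 385 = 28985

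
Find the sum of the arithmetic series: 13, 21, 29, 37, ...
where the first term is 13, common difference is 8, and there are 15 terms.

Sₙ = n/2 × (first + last)
Last term = a + (n-1)d = 13 + (15-1)×8 = 125
S_15 = 15/2 × (13 + 125)
S_15 = 15/2 × 138 = 1035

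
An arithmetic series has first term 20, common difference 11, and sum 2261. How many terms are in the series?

Using S = n/2 × [2a + (n-1)d]
2261 = n/2 × [2(20) + (n-1)(11)]
2261 = n/2 × [40 + 11n - 11]
4522 = n × [29 + 11n]
11n² + (29)n - 4522 = 0
Discriminant: Δ = (29)² - 4(11)(-4522) = 841 + 198968 = 199809
√Δ = 447
n = [-(29) + √Δ] / (2·11) = (-29 + 447) / 22 = 418 / 22 = 19
(The negative root is discarded since n must be a positive integer.)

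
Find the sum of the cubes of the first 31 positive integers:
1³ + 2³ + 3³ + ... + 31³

Formula: ∑k³ = [n(n+1)/2]²
= [31×32/2]²
= 496²
= 246016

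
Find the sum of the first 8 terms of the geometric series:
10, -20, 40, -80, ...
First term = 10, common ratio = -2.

Sₙ = a(1 - rⁿ) / (1 - r)
S_8 = 10(1 - (-2)^8) / (1 - (-2))
S_8 = 10(1 - 256) / (3)
S_8 = -850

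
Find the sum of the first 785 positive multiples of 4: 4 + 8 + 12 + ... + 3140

Factor out 4: = 4(1 + 2 + ... + 785) = 4 × n(n+1)/2
= 4 × 785×786/2
= 4 × 308505
= 1234020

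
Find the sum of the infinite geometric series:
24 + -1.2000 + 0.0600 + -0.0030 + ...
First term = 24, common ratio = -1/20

For |r| < 1, S = a / (1 - r)
S = 24 / (1 - (-1/20))
S = 24 / (21/20)
S = 160/7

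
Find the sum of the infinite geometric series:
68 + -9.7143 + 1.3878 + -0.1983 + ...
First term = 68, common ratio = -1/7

For |r| < 1, S = a / (1 - r)
S = 68 / (1 - (-1/7))
S = 68 / (8/7)
S = 119/2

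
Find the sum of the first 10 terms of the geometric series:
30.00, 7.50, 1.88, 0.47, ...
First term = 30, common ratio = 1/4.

Sₙ = a(1 - rⁿ) / (1 - r)
S_10 = 30(1 - (1/4)^10) / (1 - (1/4))
S_10 = 30(1 - (1/1048576)) / (3/4)
S_10 = 5242875/131072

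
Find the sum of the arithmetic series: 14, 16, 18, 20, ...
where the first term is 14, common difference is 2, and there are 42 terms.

Sₙ = n/2 × (first + last)
Last term = a + (n-1)d = 14 + (42-1)×2 = 96
S_42 = 42/2 × (14 + 96)
S_42 = 42/2 × 110 = 2310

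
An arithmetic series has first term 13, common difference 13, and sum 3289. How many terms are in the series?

Using S = n/2 × [2a + (n-1)d]
3289 = n/2 × [2(13) + (n-1)(13)]
3289 = n/2 × [26 + 13n - 13]
6578 = n × [13 + 13n]
13n² + (13)n - 6578 = 0
Discriminant: Δ = (13)² - 4(13)(-6578) = 169 + 342056 = 342225
√Δ = 585
n = [-(13) + √Δ] / (2·13) = (-13 + 585) / 26 = 572 / 26 = 22
(The negative root is discarded since n must be a positive integer.)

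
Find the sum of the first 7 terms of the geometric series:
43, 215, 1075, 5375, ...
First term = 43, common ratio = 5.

Sₙ = a(1 - rⁿ) / (1 - r)
S_7 = 43(1 - 5^7) / (1 - 5)
S_7 = 43(1 - 78125) / (-4)
S_7 = 839833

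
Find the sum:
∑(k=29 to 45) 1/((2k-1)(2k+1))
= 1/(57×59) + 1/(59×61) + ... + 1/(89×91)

Partial fractions: 1/((2k-1)(2k+1)) = (1/2)[1/(2k-1) - 1/(2k+1)]
The series telescopes:
= (1/2)[1/57 - 1/91]
= 17/5187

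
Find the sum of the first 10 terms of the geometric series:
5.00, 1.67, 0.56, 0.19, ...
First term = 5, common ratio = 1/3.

Sₙ = a(1 - rⁿ) / (1 - r)
S_10 = 5(1 - (1/3)^10) / (1 - (1/3))
S_10 = 5(1 - (1/59049)) / (2/3)
S_10 = 147620/19683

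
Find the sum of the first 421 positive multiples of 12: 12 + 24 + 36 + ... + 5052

Factor out 12: = 12(1 + 2 + ... + 421) = 12 × n(n+1)/2
= 12 × 421×422/2
= 12 × 88831
= 1065972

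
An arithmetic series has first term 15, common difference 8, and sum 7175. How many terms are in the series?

Using S = n/2 × [2a + (n-1)d]
7175 = n/2 × [2(15) + (n-1)(8)]
7175 = n/2 × [30 + 8n - 8]
14350 = n × [22 + 8n]
8n² + (22)n - 14350 = 0
Discriminant: Δ = (22)² - 4(8)(-14350) = 484 + 459200 = 459684
√Δ = 678
n = [-(22) + √Δ] / (2·8) = (-22 + 678) / 16 = 656 / 16 = 41
(The negative root is discarded since n must be a positive integer.)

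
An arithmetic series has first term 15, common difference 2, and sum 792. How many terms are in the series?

Using S = n/2 × [2a + (n-1)d]
792 = n/2 × [2(15) + (n-1)(2)]
792 = n/2 × [30 + 2n - 2]
1584 = n × [28 + 2n]
2n² + (28)n - 1584 = 0
Discriminant: Δ = (28)² - 4(2)(-1584) = 784 + 12672 = 13456
√Δ = 116
n = [-(28) + √Δ] / (2·2) = (-28 + 116) / 4 = 88 / 4 = 22
(The negative root is discarded since n must be a positive integer.)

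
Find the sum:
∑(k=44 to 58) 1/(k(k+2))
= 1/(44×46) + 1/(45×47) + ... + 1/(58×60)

Partial fractions: 1/(k(k+2)) = (1/2)[1/k - 1/(k+2)]
Telescoping leaves the first two and last two terms:
= (1/2)[1/44 + 1/45 - 1/59 - 1/60]
= 331/58410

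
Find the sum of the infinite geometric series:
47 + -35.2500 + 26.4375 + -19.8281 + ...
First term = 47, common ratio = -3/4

For |r| < 1, S = a / (1 - r)
S = 47 / (1 - (-3/4))
S = 47 / (7/4)
S = 188/7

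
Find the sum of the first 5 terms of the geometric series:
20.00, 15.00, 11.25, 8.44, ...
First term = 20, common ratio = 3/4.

Sₙ = a(1 - rⁿ) / (1 - r)
S_5 = 20(1 - (3/4)^5) / (1 - (3/4))
S_5 = 20(1 - (243/1024)) / (1/4)
S_5 = 3905/64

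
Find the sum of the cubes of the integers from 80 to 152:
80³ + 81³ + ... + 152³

Use ∑_{k=1}^{n} k³ = [n(n+1)/2]², then subtract the first 79 terms.
∑_{k=1}^{152} k³ = [152×153/2]² = 11628² = 135210384
∑_{k=1}^{79} k³ = [79×80/2]² = 3160² = 9985600
∑_{k=80}^{152} k³ = 135210384 - 9985600 = 125224784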